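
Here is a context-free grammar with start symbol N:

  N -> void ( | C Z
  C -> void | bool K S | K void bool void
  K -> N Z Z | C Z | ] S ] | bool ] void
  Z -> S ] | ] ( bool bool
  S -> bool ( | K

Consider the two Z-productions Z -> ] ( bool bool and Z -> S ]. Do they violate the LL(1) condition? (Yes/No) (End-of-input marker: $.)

FIRST(] ( bool bool) = { ] } and FIRST(S ]) = { ], bool, void }.
Both contain ], so the two alternatives are not disjoint — LL(1) conflict.

Yes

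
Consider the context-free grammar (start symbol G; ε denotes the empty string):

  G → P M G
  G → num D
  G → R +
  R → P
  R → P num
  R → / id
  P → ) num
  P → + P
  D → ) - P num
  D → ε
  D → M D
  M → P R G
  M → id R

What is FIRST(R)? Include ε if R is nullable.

From R → P: add FIRST(P) = { ), + }.
From R → P num: add FIRST(P) = { ), + }.
R → / id contributes {/}.
Union: FIRST(R) = { ), +, / }.

{ ), +, / }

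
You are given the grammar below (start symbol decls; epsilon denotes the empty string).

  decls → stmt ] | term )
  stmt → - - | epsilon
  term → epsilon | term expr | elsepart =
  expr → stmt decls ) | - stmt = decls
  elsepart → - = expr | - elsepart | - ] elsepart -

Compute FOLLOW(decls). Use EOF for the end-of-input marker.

{ EOF, ), -, =, ] }

decls is the start symbol, so EOF ∈ FOLLOW(decls).
In expr → stmt decls ): add FIRST()) = { ) }.
In expr → - stmt = decls: decls is at the end, add FOLLOW(expr) = { ), -, =, ] }.
Union: FOLLOW(decls) = { EOF, ), -, =, ] }.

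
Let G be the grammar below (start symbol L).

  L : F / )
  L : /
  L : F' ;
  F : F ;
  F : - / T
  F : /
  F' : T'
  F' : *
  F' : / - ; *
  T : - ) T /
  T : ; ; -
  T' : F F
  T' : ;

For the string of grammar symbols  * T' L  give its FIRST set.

{ * }

* is a terminal; add {*} and stop.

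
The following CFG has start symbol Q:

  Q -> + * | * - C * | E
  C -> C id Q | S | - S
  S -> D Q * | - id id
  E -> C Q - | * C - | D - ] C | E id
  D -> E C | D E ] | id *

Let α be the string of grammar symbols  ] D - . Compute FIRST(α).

] is a terminal; add {]} and stop.

{ ] }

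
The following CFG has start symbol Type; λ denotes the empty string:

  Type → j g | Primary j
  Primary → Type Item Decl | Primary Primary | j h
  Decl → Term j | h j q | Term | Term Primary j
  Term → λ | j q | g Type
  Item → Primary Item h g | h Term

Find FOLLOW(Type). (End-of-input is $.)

{ $, g, h, j }

Type is the start symbol, so $ ∈ FOLLOW(Type).
In Primary → Type Item Decl: add FIRST(Item Decl) = { h, j }.
In Term → g Type: Type is at the end, add FOLLOW(Term) = { g, h, j }.
Union: FOLLOW(Type) = { $, g, h, j }.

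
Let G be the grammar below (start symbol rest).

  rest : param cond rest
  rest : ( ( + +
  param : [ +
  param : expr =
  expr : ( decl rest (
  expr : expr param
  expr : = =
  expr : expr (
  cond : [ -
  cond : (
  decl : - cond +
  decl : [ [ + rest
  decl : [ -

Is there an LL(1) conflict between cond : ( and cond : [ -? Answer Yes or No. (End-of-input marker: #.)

No

FIRST(() = { ( } and FIRST([ -) = { [ }.
The FIRST sets are disjoint and neither alternative is nullable — no conflict.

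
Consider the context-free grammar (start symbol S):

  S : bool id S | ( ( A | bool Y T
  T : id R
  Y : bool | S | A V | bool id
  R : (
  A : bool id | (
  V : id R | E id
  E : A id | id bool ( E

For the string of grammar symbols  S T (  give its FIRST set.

Add FIRST(S) = { (, bool }; S is not nullable, stop.

{ (, bool }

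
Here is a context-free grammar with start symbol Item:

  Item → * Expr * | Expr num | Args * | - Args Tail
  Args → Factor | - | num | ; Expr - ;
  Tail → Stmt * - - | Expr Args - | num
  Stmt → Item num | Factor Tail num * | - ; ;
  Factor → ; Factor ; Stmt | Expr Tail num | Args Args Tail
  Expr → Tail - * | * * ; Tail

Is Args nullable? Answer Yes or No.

No nonterminal in this grammar is nullable.
No production of Args has an RHS whose symbols are all nullable, so Args is not nullable.

No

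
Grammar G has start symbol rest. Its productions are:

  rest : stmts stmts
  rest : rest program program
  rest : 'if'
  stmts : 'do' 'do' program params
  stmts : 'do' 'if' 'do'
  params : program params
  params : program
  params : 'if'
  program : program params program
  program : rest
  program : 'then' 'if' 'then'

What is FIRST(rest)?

From rest : stmts stmts: add FIRST(stmts) = { 'do' }.
From rest : rest program program: add FIRST(rest) = { 'do', 'if' }.
rest : 'if' contributes {'if'}.
Union: FIRST(rest) = { 'do', 'if' }.

{ 'do', 'if' }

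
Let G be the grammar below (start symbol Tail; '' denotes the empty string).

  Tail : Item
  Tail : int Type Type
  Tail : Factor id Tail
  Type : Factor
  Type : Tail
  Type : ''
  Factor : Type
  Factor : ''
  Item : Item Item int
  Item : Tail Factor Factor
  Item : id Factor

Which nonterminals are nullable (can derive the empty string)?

Directly nullable (have an ''-production): Type, Factor.
No other nonterminal has a production whose RHS symbols are all nullable.

{ Factor, Type }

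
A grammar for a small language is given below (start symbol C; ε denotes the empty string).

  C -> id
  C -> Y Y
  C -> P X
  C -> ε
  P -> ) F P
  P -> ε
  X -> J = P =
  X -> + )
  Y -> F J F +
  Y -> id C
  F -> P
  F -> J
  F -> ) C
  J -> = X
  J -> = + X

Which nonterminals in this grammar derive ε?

Directly nullable (have an ε-production): C, P.
F -> P with every symbol nullable, so F is nullable.
No other nonterminal has a production whose RHS symbols are all nullable.

{ C, F, P }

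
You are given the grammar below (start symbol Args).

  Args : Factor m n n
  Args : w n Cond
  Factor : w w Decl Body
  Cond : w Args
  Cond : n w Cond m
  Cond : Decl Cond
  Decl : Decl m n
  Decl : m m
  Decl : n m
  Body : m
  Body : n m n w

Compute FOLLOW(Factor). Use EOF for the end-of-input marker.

In Args : Factor m n n: add FIRST(m n n) = { m }.
Union: FOLLOW(Factor) = { m }.

{ m }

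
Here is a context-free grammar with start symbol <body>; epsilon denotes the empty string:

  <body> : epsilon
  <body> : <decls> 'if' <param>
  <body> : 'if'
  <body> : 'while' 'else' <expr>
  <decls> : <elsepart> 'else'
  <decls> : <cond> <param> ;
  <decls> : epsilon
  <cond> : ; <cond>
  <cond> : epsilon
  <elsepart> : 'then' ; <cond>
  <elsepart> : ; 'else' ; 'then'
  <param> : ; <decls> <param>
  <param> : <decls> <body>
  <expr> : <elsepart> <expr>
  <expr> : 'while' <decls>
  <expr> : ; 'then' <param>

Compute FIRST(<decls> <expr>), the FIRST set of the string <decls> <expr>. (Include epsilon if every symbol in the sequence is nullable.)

Add FIRST(<decls>)\{epsilon} = { 'if', 'then', 'while', ; }; <decls> is nullable, continue.
Add FIRST(<expr>) = { 'then', 'while', ; }; <expr> is not nullable, stop.

{ 'if', 'then', 'while', ; }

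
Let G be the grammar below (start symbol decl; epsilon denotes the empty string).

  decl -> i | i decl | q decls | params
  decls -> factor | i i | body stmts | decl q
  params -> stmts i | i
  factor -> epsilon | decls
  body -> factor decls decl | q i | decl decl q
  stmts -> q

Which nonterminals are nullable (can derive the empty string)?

Directly nullable (have an epsilon-production): factor.
decls -> factor with every symbol nullable, so decls is nullable.
No other nonterminal has a production whose RHS symbols are all nullable.

{ decls, factor }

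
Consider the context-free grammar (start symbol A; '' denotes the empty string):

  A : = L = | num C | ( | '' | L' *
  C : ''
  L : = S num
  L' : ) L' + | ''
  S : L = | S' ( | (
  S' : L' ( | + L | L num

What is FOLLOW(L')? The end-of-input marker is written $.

In A : L' *: add FIRST(*) = { * }.
In L' : ) L' +: add FIRST(+) = { + }.
In S' : L' (: add FIRST(() = { ( }.
Union: FOLLOW(L') = { (, *, + }.

{ (, *, + }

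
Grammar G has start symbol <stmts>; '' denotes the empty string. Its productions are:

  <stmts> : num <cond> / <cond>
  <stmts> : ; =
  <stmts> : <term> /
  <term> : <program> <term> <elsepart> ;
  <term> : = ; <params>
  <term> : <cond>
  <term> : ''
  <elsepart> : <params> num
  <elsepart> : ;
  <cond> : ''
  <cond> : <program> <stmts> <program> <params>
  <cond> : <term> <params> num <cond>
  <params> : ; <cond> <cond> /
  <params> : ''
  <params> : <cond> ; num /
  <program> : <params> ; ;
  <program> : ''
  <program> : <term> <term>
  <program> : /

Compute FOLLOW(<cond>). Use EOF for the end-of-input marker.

{ EOF, /, ;, =, num }

In <stmts> : num <cond> / <cond>: add FIRST(/ <cond>) = { / }.
In <stmts> : num <cond> / <cond>: <cond> is at the end, add FOLLOW(<stmts>) = { EOF, /, ;, =, num }.
In <term> : <cond>: <cond> is at the end, add FOLLOW(<term>) = { EOF, /, ;, =, num }.
In <cond> : <term> <params> num <cond>: <cond> is at the end, add FOLLOW(<cond>) = { EOF, /, ;, =, num }.
In <params> : ; <cond> <cond> /: add FIRST(<cond> /) = { /, ;, =, num }.
In <params> : ; <cond> <cond> /: add FIRST(/) = { / }.
In <params> : <cond> ; num /: add FIRST(; num /) = { ; }.
Union: FOLLOW(<cond>) = { EOF, /, ;, =, num }.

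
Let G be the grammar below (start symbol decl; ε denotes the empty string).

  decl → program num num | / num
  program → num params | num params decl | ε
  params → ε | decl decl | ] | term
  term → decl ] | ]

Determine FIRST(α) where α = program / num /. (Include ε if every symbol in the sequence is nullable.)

{ /, num }

Add FIRST(program)\{ε} = { num }; program is nullable, continue.
/ is a terminal; add {/} and stop.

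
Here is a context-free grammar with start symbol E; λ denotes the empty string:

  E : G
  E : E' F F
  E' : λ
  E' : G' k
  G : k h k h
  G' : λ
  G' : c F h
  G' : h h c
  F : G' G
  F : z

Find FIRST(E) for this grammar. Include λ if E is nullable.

{ c, h, k, z }

From E : G: add FIRST(G) = { k }.
From E : E' F F: E' nullable, take FIRST(E') ∪ FIRST(F) = { c, h, k, z }.
Union: FIRST(E) = { c, h, k, z }.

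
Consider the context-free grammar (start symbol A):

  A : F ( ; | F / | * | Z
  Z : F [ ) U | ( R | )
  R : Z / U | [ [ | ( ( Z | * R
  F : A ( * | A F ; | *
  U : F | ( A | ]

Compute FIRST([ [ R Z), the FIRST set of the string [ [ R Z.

[ is a terminal; add {[} and stop.

{ [ }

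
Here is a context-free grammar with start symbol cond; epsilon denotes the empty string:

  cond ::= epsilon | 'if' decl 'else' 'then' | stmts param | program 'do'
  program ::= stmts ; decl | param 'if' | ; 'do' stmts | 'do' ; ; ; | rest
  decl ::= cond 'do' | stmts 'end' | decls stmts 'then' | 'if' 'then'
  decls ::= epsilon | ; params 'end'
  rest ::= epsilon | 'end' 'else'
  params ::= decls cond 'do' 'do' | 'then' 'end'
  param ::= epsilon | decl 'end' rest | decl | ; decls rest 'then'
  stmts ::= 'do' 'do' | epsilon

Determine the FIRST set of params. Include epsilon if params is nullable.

From params ::= decls cond 'do' 'do': decls, cond nullable, take FIRST(decls) ∪ FIRST(cond) ∪ {'do'} = { 'do', 'end', 'if', 'then', ; }.
params ::= 'then' 'end' contributes {'then'}.
Union: FIRST(params) = { 'do', 'end', 'if', 'then', ; }.

{ 'do', 'end', 'if', 'then', ; }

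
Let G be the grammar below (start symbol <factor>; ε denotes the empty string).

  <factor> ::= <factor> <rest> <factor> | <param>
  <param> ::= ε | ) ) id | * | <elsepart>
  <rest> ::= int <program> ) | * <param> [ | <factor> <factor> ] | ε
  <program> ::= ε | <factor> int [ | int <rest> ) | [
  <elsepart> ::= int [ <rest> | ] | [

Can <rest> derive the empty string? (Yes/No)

<rest> has an ε-production, so <rest> ⇒ ε.

Yes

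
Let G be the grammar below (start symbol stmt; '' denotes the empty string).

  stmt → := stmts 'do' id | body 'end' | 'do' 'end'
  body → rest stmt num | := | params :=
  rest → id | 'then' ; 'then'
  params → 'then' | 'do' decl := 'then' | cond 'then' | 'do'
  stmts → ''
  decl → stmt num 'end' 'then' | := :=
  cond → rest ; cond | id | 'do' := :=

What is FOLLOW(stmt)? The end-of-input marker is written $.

stmt is the start symbol, so $ ∈ FOLLOW(stmt).
In body → rest stmt num: add FIRST(num) = { num }.
In decl → stmt num 'end' 'then': add FIRST(num 'end' 'then') = { num }.
Union: FOLLOW(stmt) = { $, num }.

{ $, num }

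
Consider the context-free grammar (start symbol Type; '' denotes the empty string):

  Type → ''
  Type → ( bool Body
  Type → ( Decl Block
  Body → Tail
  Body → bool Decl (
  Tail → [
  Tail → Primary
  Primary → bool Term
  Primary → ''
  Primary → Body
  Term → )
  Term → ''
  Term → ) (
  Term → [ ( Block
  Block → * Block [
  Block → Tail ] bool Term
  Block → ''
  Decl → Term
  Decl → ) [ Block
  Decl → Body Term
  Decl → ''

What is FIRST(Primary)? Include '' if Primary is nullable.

{ [, bool, '' }

Primary → bool Term contributes {bool}.
Primary → '' contributes ''.
From Primary → Body: add FIRST(Body) = { [, bool, '' } (including '' since Body is nullable).
Union: FIRST(Primary) = { [, bool, '' }.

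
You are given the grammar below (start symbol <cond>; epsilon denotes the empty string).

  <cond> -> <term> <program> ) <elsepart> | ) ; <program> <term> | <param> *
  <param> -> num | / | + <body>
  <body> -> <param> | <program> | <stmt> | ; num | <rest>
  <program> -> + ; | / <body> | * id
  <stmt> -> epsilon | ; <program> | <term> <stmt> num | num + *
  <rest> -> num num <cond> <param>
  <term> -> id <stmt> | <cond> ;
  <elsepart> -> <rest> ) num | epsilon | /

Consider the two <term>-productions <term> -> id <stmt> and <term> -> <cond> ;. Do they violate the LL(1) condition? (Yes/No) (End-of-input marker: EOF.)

FIRST(id <stmt>) = { id } and FIRST(<cond> ;) = { ), +, /, id, num }.
Both contain id, so the two alternatives are not disjoint — LL(1) conflict.

Yes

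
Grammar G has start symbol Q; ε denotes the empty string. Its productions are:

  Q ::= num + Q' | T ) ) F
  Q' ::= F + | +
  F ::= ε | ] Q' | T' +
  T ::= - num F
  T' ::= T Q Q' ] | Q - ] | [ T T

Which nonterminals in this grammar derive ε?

{ F }

Directly nullable (have an ε-production): F.
No other nonterminal has a production whose RHS symbols are all nullable.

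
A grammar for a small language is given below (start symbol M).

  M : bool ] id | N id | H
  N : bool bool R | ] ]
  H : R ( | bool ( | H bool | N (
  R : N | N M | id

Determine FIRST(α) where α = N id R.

Add FIRST(N) = { ], bool }; N is not nullable, stop.

{ ], bool }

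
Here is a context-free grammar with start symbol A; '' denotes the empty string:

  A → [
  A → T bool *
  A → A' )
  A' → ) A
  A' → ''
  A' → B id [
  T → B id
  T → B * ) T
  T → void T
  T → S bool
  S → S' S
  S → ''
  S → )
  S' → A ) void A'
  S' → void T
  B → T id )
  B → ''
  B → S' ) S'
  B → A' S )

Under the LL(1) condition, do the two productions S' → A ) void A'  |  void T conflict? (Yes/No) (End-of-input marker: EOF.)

FIRST(A ) void A') = { ), *, [, bool, id, void } and FIRST(void T) = { void }.
Both contain void, so the two alternatives are not disjoint — LL(1) conflict.

Yes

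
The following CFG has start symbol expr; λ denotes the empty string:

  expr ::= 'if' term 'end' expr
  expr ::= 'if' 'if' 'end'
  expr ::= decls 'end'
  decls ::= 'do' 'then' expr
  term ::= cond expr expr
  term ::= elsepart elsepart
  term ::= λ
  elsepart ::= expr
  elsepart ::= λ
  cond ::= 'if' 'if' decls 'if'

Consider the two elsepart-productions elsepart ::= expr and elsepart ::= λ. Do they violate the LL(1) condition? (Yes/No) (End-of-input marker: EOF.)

Yes

FIRST(expr) = { 'do', 'if' } and FIRST(λ) = { λ }.
The second alternative is nullable and FOLLOW(elsepart) = { 'do', 'end', 'if' } shares 'do' with FIRST of the first — conflict.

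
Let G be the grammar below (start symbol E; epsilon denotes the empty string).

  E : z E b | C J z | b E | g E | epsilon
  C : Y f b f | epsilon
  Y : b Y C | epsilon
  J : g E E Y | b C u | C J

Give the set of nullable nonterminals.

Directly nullable (have an epsilon-production): E, C, Y.
No other nonterminal has a production whose RHS symbols are all nullable.

{ C, E, Y }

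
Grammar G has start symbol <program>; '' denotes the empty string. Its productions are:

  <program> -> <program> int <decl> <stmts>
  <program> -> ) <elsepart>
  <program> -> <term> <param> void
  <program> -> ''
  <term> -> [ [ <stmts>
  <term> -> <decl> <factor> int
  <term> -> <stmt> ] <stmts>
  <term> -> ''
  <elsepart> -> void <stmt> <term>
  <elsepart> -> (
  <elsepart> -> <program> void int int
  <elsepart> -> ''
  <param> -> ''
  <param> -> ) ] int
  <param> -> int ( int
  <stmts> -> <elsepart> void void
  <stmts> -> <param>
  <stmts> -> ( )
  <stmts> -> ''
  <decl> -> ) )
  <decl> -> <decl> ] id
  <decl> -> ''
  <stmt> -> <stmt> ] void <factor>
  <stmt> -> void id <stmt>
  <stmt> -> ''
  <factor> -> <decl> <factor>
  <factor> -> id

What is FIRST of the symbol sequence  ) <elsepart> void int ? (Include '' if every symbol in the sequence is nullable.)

{ ) }

) is a terminal; add {)} and stop.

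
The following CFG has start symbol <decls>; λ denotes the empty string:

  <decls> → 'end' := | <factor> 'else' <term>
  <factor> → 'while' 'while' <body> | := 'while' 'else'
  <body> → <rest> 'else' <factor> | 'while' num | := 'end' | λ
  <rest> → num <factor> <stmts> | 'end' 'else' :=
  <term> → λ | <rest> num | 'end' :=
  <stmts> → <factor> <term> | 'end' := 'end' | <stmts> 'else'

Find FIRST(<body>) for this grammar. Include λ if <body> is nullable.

{ 'end', 'while', :=, num, λ }

From <body> → <rest> 'else' <factor>: add FIRST(<rest>) = { 'end', num }.
<body> → 'while' num contributes {'while'}.
<body> → := 'end' contributes {:=}.
<body> → λ contributes λ.
Union: FIRST(<body>) = { 'end', 'while', :=, num, λ }.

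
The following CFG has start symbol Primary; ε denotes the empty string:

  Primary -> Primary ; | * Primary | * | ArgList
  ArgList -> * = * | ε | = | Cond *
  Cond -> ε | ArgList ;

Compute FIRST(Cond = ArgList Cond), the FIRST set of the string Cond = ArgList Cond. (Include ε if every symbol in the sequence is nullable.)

{ *, ;, = }

Add FIRST(Cond)\{ε} = { *, ;, = }; Cond is nullable, continue.
= is a terminal; add {=} and stop.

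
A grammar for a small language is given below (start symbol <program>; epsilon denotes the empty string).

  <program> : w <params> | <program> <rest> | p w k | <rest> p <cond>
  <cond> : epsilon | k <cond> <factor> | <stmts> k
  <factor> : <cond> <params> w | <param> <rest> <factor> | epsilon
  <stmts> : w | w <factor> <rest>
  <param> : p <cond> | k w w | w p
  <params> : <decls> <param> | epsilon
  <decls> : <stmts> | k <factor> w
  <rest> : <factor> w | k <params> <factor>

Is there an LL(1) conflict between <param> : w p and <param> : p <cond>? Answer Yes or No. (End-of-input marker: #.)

No

FIRST(w p) = { w } and FIRST(p <cond>) = { p }.
The FIRST sets are disjoint and neither alternative is nullable — no conflict.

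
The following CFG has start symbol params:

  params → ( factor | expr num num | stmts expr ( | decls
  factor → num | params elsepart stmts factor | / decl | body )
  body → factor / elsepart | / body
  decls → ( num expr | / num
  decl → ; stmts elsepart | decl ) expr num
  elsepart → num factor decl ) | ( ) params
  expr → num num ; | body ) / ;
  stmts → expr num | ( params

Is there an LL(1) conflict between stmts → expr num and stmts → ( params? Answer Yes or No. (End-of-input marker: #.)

FIRST(expr num) = { (, /, num } and FIRST(( params) = { ( }.
Both contain (, so the two alternatives are not disjoint — LL(1) conflict.

Yes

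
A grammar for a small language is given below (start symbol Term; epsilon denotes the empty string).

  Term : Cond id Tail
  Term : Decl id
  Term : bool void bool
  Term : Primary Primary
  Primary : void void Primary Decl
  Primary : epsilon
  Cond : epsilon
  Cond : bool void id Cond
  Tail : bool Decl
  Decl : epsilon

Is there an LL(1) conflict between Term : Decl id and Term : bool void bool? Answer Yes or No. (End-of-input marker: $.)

FIRST(Decl id) = { id } and FIRST(bool void bool) = { bool }.
The FIRST sets are disjoint and neither alternative is nullable — no conflict.

No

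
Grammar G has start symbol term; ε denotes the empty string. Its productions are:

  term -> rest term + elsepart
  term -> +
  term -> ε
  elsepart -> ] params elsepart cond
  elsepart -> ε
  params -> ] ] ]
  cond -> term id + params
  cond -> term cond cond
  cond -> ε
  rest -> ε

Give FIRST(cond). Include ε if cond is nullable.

{ +, id, ε }

From cond -> term id + params: term nullable, take FIRST(term) ∪ {id} = { +, id }.
From cond -> term cond cond: term, cond, cond nullable, take FIRST(term) ∪ FIRST(cond) ∪ FIRST(cond) = { +, id }; also ε since the whole RHS is nullable.
cond -> ε contributes ε.
Union: FIRST(cond) = { +, id, ε }.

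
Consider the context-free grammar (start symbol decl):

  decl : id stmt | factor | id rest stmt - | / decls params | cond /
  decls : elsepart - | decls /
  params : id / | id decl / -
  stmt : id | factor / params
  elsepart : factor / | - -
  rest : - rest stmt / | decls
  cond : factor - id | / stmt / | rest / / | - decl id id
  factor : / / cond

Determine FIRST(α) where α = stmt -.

{ /, id }

Add FIRST(stmt) = { /, id }; stmt is not nullable, stop.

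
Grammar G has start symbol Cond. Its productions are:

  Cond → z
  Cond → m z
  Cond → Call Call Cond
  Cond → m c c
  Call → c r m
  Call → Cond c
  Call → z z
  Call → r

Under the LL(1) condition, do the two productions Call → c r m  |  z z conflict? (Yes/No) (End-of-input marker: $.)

FIRST(c r m) = { c } and FIRST(z z) = { z }.
The FIRST sets are disjoint and neither alternative is nullable — no conflict.

No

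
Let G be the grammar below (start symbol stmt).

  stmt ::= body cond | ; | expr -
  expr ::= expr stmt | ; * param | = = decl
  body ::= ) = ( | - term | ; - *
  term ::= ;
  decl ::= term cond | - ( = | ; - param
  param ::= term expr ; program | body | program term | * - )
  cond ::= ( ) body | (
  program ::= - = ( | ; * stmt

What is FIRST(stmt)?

{ ), -, ;, = }

From stmt ::= body cond: add FIRST(body) = { ), -, ; }.
stmt ::= ; contributes {;}.
From stmt ::= expr -: add FIRST(expr) = { ;, = }.
Union: FIRST(stmt) = { ), -, ;, = }.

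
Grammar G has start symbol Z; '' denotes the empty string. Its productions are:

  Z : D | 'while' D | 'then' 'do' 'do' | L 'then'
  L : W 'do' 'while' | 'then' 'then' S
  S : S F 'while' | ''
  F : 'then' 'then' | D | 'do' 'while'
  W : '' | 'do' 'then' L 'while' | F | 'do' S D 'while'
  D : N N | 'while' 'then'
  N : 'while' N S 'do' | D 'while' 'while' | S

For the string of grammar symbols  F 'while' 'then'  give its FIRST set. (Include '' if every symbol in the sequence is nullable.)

Add FIRST(F)\{''} = { 'do', 'then', 'while' }; F is nullable, continue.
'while' is a terminal; add {'while'} and stop.

{ 'do', 'then', 'while' }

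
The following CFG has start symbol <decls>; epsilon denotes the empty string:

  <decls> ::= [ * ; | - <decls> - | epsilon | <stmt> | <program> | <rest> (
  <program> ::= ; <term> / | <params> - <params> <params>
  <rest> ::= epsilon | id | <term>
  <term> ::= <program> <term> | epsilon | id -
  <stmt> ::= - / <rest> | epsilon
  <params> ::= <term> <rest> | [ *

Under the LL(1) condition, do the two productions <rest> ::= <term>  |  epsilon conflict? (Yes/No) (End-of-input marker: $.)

FIRST(<term>) = { -, ;, [, id, epsilon } and FIRST(epsilon) = { epsilon }.
Both alternatives are nullable, violating the LL(1) condition.

Yes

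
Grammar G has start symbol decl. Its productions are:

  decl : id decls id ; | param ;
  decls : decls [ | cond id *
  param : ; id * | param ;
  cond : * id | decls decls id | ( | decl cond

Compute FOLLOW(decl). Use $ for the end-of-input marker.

{ $, (, *, ;, id }

decl is the start symbol, so $ ∈ FOLLOW(decl).
In cond : decl cond: add FIRST(cond) = { (, *, ;, id }.
Union: FOLLOW(decl) = { $, (, *, ;, id }.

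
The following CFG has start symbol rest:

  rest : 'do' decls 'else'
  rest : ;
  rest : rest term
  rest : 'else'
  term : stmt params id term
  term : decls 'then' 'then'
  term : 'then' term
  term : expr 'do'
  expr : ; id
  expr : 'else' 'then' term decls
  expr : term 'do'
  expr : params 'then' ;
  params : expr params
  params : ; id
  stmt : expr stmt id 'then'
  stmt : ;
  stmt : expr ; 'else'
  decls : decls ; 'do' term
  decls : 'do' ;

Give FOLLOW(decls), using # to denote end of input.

In rest : 'do' decls 'else': add FIRST('else') = { 'else' }.
In term : decls 'then' 'then': add FIRST('then' 'then') = { 'then' }.
In expr : 'else' 'then' term decls: decls is at the end, add FOLLOW(expr) = { 'do', 'else', 'then', ; }.
In decls : decls ; 'do' term: add FIRST(; 'do' term) = { ; }.
Union: FOLLOW(decls) = { 'do', 'else', 'then', ; }.

{ 'do', 'else', 'then', ; }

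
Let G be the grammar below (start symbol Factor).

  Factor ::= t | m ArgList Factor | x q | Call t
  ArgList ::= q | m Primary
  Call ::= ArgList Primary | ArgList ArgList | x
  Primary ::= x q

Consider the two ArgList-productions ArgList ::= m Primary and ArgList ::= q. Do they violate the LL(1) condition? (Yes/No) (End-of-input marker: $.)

FIRST(m Primary) = { m } and FIRST(q) = { q }.
The FIRST sets are disjoint and neither alternative is nullable — no conflict.

No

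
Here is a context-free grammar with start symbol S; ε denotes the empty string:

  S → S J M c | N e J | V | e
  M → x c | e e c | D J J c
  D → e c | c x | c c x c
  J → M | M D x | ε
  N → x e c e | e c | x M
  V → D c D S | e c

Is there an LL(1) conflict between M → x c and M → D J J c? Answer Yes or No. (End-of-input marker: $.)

No

FIRST(x c) = { x } and FIRST(D J J c) = { c, e }.
The FIRST sets are disjoint and neither alternative is nullable — no conflict.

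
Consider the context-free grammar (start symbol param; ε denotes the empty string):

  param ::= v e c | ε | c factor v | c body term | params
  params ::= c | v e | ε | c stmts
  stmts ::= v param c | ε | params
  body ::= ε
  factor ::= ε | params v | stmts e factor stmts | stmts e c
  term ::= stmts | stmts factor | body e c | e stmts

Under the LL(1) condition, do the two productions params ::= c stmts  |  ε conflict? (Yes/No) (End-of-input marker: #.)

FIRST(c stmts) = { c } and FIRST(ε) = { ε }.
The second alternative is nullable and FOLLOW(params) = { #, c, e, v } shares c with FIRST of the first — conflict.

Yes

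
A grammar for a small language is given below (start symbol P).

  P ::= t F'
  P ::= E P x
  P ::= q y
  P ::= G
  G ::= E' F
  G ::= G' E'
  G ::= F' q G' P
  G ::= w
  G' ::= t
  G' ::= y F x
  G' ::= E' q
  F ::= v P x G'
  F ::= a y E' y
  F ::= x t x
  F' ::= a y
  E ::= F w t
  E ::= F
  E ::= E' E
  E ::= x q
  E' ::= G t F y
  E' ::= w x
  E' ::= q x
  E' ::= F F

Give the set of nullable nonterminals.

{ } (none)

No nonterminal has an empty production or an RHS whose symbols are all nullable.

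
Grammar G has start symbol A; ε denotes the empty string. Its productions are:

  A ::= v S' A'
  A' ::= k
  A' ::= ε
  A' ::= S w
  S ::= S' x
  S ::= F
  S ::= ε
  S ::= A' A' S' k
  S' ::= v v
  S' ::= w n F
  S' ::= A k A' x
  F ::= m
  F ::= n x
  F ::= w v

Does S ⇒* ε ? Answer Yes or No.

S has an ε-production, so S ⇒ ε.

Yes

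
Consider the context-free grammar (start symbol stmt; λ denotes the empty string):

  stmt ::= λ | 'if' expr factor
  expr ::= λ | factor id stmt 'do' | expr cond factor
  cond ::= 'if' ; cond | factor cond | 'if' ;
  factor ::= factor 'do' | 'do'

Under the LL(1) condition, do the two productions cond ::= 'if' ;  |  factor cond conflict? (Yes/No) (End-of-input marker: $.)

No

FIRST('if' ;) = { 'if' } and FIRST(factor cond) = { 'do' }.
The FIRST sets are disjoint and neither alternative is nullable — no conflict.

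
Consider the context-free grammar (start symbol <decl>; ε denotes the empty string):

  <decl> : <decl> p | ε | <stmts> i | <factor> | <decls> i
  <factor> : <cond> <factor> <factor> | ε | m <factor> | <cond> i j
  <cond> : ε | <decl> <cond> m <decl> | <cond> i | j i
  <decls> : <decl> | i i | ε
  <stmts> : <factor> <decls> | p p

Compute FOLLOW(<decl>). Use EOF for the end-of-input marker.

<decl> is the start symbol, so EOF ∈ FOLLOW(<decl>).
In <decl> : <decl> p: add FIRST(p) = { p }.
In <cond> : <decl> <cond> m <decl>: add FIRST(<cond> m <decl>) = { i, j, m, p }.
In <cond> : <decl> <cond> m <decl>: <decl> is at the end, add FOLLOW(<cond>) = { EOF, i, j, m, p }.
In <decls> : <decl>: <decl> is at the end, add FOLLOW(<decls>) = { i }.
Union: FOLLOW(<decl>) = { EOF, i, j, m, p }.

{ EOF, i, j, m, p }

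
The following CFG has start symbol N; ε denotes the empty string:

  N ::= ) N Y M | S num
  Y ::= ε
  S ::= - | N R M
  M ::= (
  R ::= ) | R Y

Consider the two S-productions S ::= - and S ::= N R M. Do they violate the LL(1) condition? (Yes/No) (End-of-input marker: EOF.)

Yes

FIRST(-) = { - } and FIRST(N R M) = { ), - }.
Both contain -, so the two alternatives are not disjoint — LL(1) conflict.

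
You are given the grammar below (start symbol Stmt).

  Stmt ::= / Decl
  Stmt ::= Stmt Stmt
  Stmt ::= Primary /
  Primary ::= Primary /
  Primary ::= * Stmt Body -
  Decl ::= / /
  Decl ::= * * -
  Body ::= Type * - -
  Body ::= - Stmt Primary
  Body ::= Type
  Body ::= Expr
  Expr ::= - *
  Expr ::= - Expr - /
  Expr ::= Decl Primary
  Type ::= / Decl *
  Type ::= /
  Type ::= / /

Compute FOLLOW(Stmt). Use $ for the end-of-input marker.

Stmt is the start symbol, so $ ∈ FOLLOW(Stmt).
In Stmt ::= Stmt Stmt: add FIRST(Stmt) = { *, / }.
In Stmt ::= Stmt Stmt: Stmt is at the end, add FOLLOW(Stmt) = { $, *, -, / }.
In Primary ::= * Stmt Body -: add FIRST(Body -) = { *, -, / }.
In Body ::= - Stmt Primary: add FIRST(Primary) = { * }.
Union: FOLLOW(Stmt) = { $, *, -, / }.

{ $, *, -, / }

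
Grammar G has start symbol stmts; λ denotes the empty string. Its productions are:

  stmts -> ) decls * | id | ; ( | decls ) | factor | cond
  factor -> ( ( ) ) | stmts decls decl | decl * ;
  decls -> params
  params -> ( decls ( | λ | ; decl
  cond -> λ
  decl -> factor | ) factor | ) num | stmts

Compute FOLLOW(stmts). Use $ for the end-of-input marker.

stmts is the start symbol, so $ ∈ FOLLOW(stmts).
In factor -> stmts decls decl: add FIRST(decls decl)\{λ} = { (, ), *, ;, id }.
  Since decls decl is nullable, also add FOLLOW(factor) = { $, (, ), *, ;, id }.
In decl -> stmts: stmts is at the end, add FOLLOW(decl) = { $, (, ), *, ;, id }.
Union: FOLLOW(stmts) = { $, (, ), *, ;, id }.

{ $, (, ), *, ;, id }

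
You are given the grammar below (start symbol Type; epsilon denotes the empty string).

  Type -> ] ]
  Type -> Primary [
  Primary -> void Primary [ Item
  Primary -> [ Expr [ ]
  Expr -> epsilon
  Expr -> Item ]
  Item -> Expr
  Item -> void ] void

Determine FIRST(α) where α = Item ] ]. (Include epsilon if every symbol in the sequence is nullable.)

{ ], void }

Add FIRST(Item)\{epsilon} = { ], void }; Item is nullable, continue.
] is a terminal; add {]} and stop.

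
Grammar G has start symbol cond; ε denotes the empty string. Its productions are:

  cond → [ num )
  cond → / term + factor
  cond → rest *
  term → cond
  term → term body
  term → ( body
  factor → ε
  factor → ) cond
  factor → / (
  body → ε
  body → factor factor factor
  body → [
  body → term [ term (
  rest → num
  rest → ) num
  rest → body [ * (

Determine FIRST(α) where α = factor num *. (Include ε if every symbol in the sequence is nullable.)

Add FIRST(factor)\{ε} = { ), / }; factor is nullable, continue.
num is a terminal; add {num} and stop.

{ ), /, num }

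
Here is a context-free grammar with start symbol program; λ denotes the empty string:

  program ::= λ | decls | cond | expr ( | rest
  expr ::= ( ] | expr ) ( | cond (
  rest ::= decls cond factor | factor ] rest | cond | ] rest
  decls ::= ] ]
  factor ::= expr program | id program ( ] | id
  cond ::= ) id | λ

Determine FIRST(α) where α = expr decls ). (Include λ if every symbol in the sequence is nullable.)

Add FIRST(expr) = { (, ) }; expr is not nullable, stop.

{ (, ) }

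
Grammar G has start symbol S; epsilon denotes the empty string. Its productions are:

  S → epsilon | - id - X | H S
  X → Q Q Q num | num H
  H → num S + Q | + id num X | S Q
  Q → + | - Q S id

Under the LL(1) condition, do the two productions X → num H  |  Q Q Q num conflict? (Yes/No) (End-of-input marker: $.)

FIRST(num H) = { num } and FIRST(Q Q Q num) = { +, - }.
The FIRST sets are disjoint and neither alternative is nullable — no conflict.

No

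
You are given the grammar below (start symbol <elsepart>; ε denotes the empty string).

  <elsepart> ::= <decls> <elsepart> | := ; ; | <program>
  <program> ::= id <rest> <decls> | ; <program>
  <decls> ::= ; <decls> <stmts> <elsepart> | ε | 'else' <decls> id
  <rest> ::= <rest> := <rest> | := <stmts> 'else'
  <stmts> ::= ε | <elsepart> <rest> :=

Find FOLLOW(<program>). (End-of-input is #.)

{ #, 'else', :=, ;, id }

In <elsepart> ::= <program>: <program> is at the end, add FOLLOW(<elsepart>) = { #, 'else', :=, ;, id }.
In <program> ::= ; <program>: <program> is at the end, add FOLLOW(<program>) = { #, 'else', :=, ;, id }.
Union: FOLLOW(<program>) = { #, 'else', :=, ;, id }.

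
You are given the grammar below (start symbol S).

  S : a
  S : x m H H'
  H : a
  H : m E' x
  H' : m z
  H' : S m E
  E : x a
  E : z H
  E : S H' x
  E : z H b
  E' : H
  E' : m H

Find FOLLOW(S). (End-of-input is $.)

S is the start symbol, so $ ∈ FOLLOW(S).
In H' : S m E: add FIRST(m E) = { m }.
In E : S H' x: add FIRST(H' x) = { a, m, x }.
Union: FOLLOW(S) = { $, a, m, x }.

{ $, a, m, x }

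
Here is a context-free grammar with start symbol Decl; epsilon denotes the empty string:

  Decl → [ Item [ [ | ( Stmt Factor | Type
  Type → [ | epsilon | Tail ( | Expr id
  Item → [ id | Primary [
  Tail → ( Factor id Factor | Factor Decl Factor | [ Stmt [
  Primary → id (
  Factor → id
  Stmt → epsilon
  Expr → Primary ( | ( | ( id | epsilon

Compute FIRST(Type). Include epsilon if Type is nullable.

{ (, [, id, epsilon }

Type → [ contributes {[}.
Type → epsilon contributes epsilon.
From Type → Tail (: add FIRST(Tail) = { (, [, id }.
From Type → Expr id: Expr nullable, take FIRST(Expr) ∪ {id} = { (, id }.
Union: FIRST(Type) = { (, [, id, epsilon }.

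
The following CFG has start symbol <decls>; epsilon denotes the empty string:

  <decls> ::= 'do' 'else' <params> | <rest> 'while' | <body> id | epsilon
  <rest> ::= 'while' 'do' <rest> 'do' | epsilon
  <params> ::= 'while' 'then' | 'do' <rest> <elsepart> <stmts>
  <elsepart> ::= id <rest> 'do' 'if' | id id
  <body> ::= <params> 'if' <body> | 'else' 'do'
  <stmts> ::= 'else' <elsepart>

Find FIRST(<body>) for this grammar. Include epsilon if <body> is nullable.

{ 'do', 'else', 'while' }

From <body> ::= <params> 'if' <body>: add FIRST(<params>) = { 'do', 'while' }.
<body> ::= 'else' 'do' contributes {'else'}.
Union: FIRST(<body>) = { 'do', 'else', 'while' }.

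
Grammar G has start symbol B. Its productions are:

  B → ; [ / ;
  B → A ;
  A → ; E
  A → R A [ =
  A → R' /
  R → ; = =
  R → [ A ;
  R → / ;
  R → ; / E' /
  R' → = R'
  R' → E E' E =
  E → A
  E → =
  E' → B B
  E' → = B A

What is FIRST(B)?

B → ; [ / ; contributes {;}.
From B → A ;: add FIRST(A) = { /, ;, =, [ }.
Union: FIRST(B) = { /, ;, =, [ }.

{ /, ;, =, [ }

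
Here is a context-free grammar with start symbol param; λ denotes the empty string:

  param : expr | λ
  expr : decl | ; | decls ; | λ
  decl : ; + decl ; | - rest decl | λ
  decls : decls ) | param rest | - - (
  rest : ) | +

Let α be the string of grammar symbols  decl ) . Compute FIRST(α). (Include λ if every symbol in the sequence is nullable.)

Add FIRST(decl)\{λ} = { -, ; }; decl is nullable, continue.
) is a terminal; add {)} and stop.

{ ), -, ; }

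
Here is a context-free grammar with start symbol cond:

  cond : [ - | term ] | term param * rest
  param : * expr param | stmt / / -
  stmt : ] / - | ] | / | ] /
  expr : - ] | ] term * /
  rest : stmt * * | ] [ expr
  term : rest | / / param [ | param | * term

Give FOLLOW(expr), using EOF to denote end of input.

{ EOF, *, /, ] }

In param : * expr param: add FIRST(param) = { *, /, ] }.
In rest : ] [ expr: expr is at the end, add FOLLOW(rest) = { EOF, *, /, ] }.
Union: FOLLOW(expr) = { EOF, *, /, ] }.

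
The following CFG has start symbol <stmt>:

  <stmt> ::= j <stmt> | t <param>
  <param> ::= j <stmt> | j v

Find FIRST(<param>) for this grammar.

{ j }

<param> ::= j <stmt> contributes {j}.
<param> ::= j v contributes {j}.
Union: FIRST(<param>) = { j }.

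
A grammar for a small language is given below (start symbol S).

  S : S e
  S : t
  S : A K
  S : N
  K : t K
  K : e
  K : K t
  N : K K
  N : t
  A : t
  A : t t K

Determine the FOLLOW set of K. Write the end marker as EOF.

{ EOF, e, t }

In S : A K: K is at the end, add FOLLOW(S) = { EOF, e }.
In K : t K: K is at the end, add FOLLOW(K) = { EOF, e, t }.
In K : K t: add FIRST(t) = { t }.
In N : K K: add FIRST(K) = { e, t }.
In N : K K: K is at the end, add FOLLOW(N) = { EOF, e }.
In A : t t K: K is at the end, add FOLLOW(A) = { e, t }.
Union: FOLLOW(K) = { EOF, e, t }.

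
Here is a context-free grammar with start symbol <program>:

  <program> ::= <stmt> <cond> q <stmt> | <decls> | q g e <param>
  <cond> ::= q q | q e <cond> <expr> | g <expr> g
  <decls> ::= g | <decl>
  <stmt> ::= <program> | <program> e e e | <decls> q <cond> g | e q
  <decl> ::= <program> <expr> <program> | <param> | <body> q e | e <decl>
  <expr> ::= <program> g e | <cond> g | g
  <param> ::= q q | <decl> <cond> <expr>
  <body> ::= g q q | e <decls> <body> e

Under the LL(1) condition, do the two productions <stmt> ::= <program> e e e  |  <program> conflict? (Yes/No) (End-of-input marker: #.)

FIRST(<program> e e e) = { e, g, q } and FIRST(<program>) = { e, g, q }.
Both contain e, so the two alternatives are not disjoint — LL(1) conflict.

Yes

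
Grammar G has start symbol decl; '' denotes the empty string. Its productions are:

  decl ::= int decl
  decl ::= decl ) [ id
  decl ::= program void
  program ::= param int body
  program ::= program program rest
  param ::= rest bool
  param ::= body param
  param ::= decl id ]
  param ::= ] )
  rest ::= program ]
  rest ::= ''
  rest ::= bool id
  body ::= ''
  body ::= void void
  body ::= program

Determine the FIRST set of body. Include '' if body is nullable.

body ::= '' contributes ''.
body ::= void void contributes {void}.
From body ::= program: add FIRST(program) = { ], bool, int, void }.
Union: FIRST(body) = { ], bool, int, void, '' }.

{ ], bool, int, void, '' }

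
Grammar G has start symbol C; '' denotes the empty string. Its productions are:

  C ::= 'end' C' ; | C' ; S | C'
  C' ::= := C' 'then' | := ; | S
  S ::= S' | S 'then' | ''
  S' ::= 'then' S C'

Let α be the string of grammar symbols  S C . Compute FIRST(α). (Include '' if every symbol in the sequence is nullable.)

{ 'end', 'then', :=, ;, '' }

Add FIRST(S)\{''} = { 'then' }; S is nullable, continue.
Add FIRST(C)\{''} = { 'end', 'then', :=, ; }; C is nullable, continue.
Every symbol is nullable, so include ''.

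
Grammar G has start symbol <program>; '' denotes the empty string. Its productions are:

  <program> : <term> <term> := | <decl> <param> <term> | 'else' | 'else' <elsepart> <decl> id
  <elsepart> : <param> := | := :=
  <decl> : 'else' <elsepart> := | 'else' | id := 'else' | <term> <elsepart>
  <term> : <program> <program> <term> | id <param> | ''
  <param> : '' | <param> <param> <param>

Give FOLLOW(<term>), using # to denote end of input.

{ #, 'else', :=, id }

In <program> : <term> <term> :=: add FIRST(<term> :=) = { 'else', :=, id }.
In <program> : <term> <term> :=: add FIRST(:=) = { := }.
In <program> : <decl> <param> <term>: <term> is at the end, add FOLLOW(<program>) = { #, 'else', :=, id }.
In <decl> : <term> <elsepart>: add FIRST(<elsepart>) = { := }.
In <term> : <program> <program> <term>: <term> is at the end, add FOLLOW(<term>) = { #, 'else', :=, id }.
Union: FOLLOW(<term>) = { #, 'else', :=, id }.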